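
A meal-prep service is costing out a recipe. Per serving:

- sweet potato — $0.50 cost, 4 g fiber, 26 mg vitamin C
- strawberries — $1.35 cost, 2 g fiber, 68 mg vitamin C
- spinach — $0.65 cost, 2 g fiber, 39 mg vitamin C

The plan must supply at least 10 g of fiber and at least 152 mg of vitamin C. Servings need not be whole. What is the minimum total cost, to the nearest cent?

$2.59

For a min-cost LP with two ≥-constraints, a basic feasible solution has at most two positive variables.
sweet potato only: max(10/4, 152/26) = 5.846 servings → $2.92.
strawberries only: max(10/2, 152/68) = 5 servings → $6.75.
spinach only: max(10/2, 152/39) = 5 servings → $3.25.
sweet potato + strawberries with both tight: 1.709 servings and 1.582 servings → $2.99.
sweet potato + spinach with both tight: 0.8269 servings and 3.346 servings → $2.59.
strawberries + spinach: intersection lies outside the first quadrant.
Cheapest feasible corner: $2.59.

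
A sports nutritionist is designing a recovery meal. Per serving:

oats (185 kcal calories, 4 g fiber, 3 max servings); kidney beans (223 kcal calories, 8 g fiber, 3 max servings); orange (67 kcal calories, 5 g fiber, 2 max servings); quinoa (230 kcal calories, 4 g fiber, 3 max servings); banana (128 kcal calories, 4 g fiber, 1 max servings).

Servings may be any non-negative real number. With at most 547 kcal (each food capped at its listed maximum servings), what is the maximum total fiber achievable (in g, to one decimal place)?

24.8 g

Fiber per kcal: orange 0.07463, kidney beans 0.03587, banana 0.03125, oats 0.02162, quinoa 0.01739.
Take 2 servings of orange: uses 134 kcal, +10.0 g fiber (running total 10.0 g).
Take 1.852 servings of kidney beans: uses 413 kcal, +14.8 g fiber (running total 24.8 g).
Filling greedily by fiber-per-kcal is optimal for one linear limit, giving 24.8 g.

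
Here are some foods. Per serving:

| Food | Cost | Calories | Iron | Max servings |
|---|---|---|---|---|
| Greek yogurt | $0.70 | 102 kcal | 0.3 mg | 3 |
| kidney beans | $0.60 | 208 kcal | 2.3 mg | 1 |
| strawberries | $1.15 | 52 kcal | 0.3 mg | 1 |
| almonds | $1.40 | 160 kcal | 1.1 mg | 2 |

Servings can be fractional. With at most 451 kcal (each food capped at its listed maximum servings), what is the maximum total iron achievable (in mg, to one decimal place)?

4.0 mg

Iron per kcal: kidney beans 0.01106, almonds 0.006875, strawberries 0.005769, Greek yogurt 0.002941.
Take 1 serving of kidney beans: uses 208 kcal, +2.3 mg iron (running total 2.3 mg).
Take 1.519 servings of almonds: uses 243 kcal, +1.7 mg iron (running total 4.0 mg).
Filling greedily by iron-per-kcal is optimal for one linear limit, giving 4.0 mg.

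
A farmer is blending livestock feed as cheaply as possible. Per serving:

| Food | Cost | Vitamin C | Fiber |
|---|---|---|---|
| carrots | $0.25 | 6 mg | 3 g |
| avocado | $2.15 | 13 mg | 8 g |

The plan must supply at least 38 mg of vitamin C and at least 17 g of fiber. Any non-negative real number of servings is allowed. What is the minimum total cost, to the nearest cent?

$1.58

Check every corner: each single food scaled to meet both minima, and each pair solved so both constraints bind.
carrots only: max(38/6, 17/3) = 6.333 servings → $1.58.
avocado only: max(38/13, 17/8) = 2.923 servings → $6.28.
carrots + avocado: the both-tight solution has a negative serving — not a feasible corner.
Cheapest feasible corner: $1.58.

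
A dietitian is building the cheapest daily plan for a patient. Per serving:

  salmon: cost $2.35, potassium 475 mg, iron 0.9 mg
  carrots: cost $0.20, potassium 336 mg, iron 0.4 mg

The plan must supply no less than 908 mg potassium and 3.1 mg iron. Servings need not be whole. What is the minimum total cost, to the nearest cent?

$1.55

salmon only: max(908/475, 3.1/0.9) = 3.444 servings → $8.09.
carrots only: max(908/336, 3.1/0.4) = 7.75 servings → $1.55.
salmon + carrots with both targets exact would need a negative amount; discard.
Cheapest feasible corner: $1.55.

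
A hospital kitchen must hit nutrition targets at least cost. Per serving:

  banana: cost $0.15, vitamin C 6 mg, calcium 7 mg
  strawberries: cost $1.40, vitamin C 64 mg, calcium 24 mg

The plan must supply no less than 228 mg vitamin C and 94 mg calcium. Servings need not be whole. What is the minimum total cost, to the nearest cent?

An LP optimum is at a vertex; with two nutrient constraints at most two foods are used. Check each candidate.
banana only: max(228/6, 94/7) = 38 servings → $5.70.
strawberries only: max(228/64, 94/24) = 3.917 servings → $5.48.
banana + strawberries with both tight: 1.789 servings and 3.395 servings → $5.02.
So the least-cost plan costs $5.02.

$5.02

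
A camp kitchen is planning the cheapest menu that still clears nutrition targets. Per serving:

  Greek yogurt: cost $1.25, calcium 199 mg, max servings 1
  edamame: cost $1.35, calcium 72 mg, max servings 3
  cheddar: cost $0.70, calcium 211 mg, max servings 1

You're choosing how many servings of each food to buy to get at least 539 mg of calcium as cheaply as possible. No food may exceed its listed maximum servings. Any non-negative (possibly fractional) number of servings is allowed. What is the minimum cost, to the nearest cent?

$4.37

Cost per mg of calcium: cheddar $0.0033, Greek yogurt $0.0063, edamame $0.0187.
Take 1 serving of cheddar: +211.0 mg calcium for $0.70 (total $0.70, still need 328.0 mg).
Take 1 serving of Greek yogurt: +199.0 mg calcium for $1.25 (total $1.95, still need 129.0 mg).
Take 1.792 servings of edamame: +129.0 mg calcium for $2.42 (total $4.37, still need 0.0 mg).
Filling from the cheapest source first is optimal under one linear minimum: $4.37.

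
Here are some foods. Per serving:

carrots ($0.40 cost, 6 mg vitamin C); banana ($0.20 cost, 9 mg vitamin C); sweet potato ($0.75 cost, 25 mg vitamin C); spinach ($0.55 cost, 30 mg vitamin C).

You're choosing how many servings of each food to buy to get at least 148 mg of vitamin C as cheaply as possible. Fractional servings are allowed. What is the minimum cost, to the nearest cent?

$2.71

Cost per mg of vitamin C: spinach $0.0183, banana $0.0222, sweet potato $0.0300, carrots $0.0667.
With no serving limits, use only spinach: 148 mg / 30 mg = 4.933 servings × $0.55 = $2.71.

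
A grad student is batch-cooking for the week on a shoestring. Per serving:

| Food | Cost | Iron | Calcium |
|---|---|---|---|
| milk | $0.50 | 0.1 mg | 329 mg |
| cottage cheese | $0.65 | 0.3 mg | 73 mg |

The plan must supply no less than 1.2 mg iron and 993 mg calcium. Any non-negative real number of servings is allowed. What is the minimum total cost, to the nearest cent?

$3.25

With two linear requirements the optimum uses one or two foods; enumerate the corners.
milk only: max(1.2/0.1, 993/329) = 12 servings → $6.00.
cottage cheese only: max(1.2/0.3, 993/73) = 13.6 servings → $8.84.
milk + cottage cheese with both tight: 2.301 servings and 3.233 servings → $3.25.
The minimum over all feasible corners is $3.25.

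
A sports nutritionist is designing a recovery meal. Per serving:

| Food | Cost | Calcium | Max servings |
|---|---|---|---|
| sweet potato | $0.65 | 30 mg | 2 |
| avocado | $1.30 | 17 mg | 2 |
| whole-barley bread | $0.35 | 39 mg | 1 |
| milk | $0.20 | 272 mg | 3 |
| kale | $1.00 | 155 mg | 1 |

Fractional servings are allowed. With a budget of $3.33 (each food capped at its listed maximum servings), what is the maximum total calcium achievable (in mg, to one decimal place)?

Calcium per dollar: milk 1360, kale 155, whole-barley bread 111.4, sweet potato 46.15, avocado 13.08.
Take 3 servings of milk: spends $0.60, +816.0 mg calcium (running total 816.0 mg).
Take 1 serving of kale: spends $1.00, +155.0 mg calcium (running total 971.0 mg).
Take 1 serving of whole-barley bread: spends $0.35, +39.0 mg calcium (running total 1010.0 mg).
Take 2 servings of sweet potato: spends $1.30, +60.0 mg calcium (running total 1070.0 mg).
Take 0.06154 servings of avocado: spends $0.08, +1.0 mg calcium (running total 1071.0 mg).
Filling greedily by calcium-per-dollar is optimal for one linear limit, giving 1071.0 mg.

1071.0 mg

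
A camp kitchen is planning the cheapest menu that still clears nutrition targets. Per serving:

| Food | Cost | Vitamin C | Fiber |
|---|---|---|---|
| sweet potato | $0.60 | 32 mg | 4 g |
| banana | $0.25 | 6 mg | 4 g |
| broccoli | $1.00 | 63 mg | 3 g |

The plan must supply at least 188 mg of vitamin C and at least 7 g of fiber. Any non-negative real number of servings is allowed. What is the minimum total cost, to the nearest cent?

$2.98

Compare the cost at each extreme point of the feasible region.
sweet potato only: max(188/32, 7/4) = 5.875 servings → $3.52.
banana only: max(188/6, 7/4) = 31.33 servings → $7.83.
broccoli only: max(188/63, 7/3) = 2.984 servings → $2.98.
sweet potato + banana: intersection lies outside the first quadrant.
sweet potato + broccoli with both targets exact would need a negative amount; discard.
banana + broccoli: intersection lies outside the first quadrant.
Cheapest feasible corner: $2.98.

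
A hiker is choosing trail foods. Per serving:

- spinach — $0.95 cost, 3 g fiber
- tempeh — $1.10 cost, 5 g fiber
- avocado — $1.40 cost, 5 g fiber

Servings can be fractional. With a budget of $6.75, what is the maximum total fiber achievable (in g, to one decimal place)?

Fiber per dollar: tempeh 4.545, avocado 3.571, spinach 3.158.
With no serving limits, spend the whole cost allowance on tempeh: $6.75 / $1.10 × 5 g = 30.7 g.

30.7 g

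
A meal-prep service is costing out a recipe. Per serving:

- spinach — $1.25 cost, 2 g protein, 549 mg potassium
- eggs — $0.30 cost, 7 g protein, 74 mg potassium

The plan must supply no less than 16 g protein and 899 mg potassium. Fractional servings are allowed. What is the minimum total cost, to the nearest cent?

$2.30

An LP optimum is at a vertex; with two nutrient constraints at most two foods are used. Check each candidate.
spinach only: max(16/2, 899/549) = 8 servings → $10.00.
eggs only: max(16/7, 899/74) = 12.15 servings → $3.64.
spinach + eggs with both tight: 1.383 servings and 1.891 servings → $2.30.
So the least-cost plan costs $2.30.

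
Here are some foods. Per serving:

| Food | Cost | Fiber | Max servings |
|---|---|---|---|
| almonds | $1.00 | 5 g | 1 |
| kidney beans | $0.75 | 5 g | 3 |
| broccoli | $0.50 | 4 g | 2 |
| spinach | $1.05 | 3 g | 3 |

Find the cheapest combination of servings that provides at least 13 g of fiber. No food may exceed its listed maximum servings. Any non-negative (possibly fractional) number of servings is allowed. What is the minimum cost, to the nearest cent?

$1.75

Cost per g of fiber: broccoli $0.1250, kidney beans $0.1500, almonds $0.2000, spinach $0.3500.
Take 2 servings of broccoli: +8.0 g fiber for $1.00 (total $1.00, still need 5.0 g).
Take 1 serving of kidney beans: +5.0 g fiber for $0.75 (total $1.75, still need 0.0 g).
Greedy by cheapest-per-g is optimal for a single linear constraint, so the minimum cost is $1.75.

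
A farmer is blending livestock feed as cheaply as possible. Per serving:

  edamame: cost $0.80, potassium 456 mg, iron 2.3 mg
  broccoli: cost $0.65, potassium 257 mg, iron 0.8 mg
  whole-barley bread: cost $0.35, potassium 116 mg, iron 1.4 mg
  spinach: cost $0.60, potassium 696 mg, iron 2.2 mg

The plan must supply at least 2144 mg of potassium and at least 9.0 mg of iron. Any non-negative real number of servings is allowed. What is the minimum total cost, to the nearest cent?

$2.39

Compare the cost at each extreme point of the feasible region.
edamame only: max(2144/456, 9.0/2.3) = 4.702 servings → $3.76.
broccoli only: max(2144/257, 9.0/0.8) = 11.25 servings → $7.31.
whole-barley bread only: max(2144/116, 9.0/1.4) = 18.48 servings → $6.47.
spinach only: max(2144/696, 9.0/2.2) = 4.091 servings → $2.45.
edamame + broccoli with both tight: 2.642 servings and 3.655 servings → $4.49.
edamame + whole-barley bread with both targets exact would need a negative amount; discard.
edamame + spinach with both tight: 2.589 servings and 1.384 servings → $2.90.
broccoli + whole-barley bread with both tight: 7.332 servings and 2.239 servings → $5.55.
broccoli + spinach: the both-tight solution has a negative serving — not a feasible corner.
whole-barley bread + spinach with both tight: 2.151 servings and 2.722 servings → $2.39.
So the least-cost plan costs $2.39.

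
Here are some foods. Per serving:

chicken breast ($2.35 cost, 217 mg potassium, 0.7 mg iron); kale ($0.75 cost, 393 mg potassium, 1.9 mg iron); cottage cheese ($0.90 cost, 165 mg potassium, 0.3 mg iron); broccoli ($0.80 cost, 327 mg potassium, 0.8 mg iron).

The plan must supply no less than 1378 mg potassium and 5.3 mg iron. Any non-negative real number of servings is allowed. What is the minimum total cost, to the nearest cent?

$2.63

The cheapest plan sits at a corner of the feasible region — with two constraints it uses at most two foods.
chicken breast only: max(1378/217, 5.3/0.7) = 7.571 servings → $17.79.
kale only: max(1378/393, 5.3/1.9) = 3.506 servings → $2.63.
cottage cheese only: max(1378/165, 5.3/0.3) = 17.67 servings → $15.90.
broccoli only: max(1378/327, 5.3/0.8) = 6.625 servings → $5.30.
chicken breast + kale with both tight: 3.902 servings and 1.352 servings → $10.18.
chicken breast + cottage cheese with both targets exact would need a negative amount; discard.
chicken breast + broccoli: the both-tight solution has a negative serving — not a feasible corner.
kale + cottage cheese with both tight: 2.357 servings and 2.737 servings → $4.23.
kale + broccoli with both tight: 2.055 servings and 1.744 servings → $2.94.
cottage cheese + broccoli: the both-tight solution has a negative serving — not a feasible corner.
So the least-cost plan costs $2.63.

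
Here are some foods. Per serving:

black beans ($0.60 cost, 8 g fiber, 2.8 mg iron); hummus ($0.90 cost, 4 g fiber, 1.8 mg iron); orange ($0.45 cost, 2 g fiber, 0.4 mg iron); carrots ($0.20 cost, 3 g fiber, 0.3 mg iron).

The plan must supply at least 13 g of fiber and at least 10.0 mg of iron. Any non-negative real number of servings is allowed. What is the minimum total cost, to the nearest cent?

The cheapest plan sits at a corner of the feasible region — with two constraints it uses at most two foods.
black beans only: max(13/8, 10.0/2.8) = 3.571 servings → $2.14.
hummus only: max(13/4, 10.0/1.8) = 5.556 servings → $5.00.
orange only: max(13/2, 10.0/0.4) = 25 servings → $11.25.
carrots only: max(13/3, 10.0/0.3) = 33.33 servings → $6.67.
black beans + hummus: the both-tight solution has a negative serving — not a feasible corner.
black beans + orange: the both-tight solution has a negative serving — not a feasible corner.
black beans + carrots: the both-tight solution has a negative serving — not a feasible corner.
hummus + orange: the both-tight solution has a negative serving — not a feasible corner.
hummus + carrots: the both-tight solution has a negative serving — not a feasible corner.
orange + carrots: intersection lies outside the first quadrant.
Cheapest feasible corner: $2.14.

$2.14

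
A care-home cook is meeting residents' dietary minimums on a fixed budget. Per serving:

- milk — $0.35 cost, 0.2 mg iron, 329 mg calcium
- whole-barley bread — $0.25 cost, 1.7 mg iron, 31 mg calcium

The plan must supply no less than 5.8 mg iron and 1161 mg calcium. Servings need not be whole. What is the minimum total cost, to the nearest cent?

$1.89

An LP optimum is at a vertex; with two nutrient constraints at most two foods are used. Check each candidate.
milk only: max(5.8/0.2, 1161/329) = 29 servings → $10.15.
whole-barley bread only: max(5.8/1.7, 1161/31) = 37.45 servings → $9.36.
milk + whole-barley bread with both tight: 3.243 servings and 3.03 servings → $1.89.
The minimum over all feasible corners is $1.89.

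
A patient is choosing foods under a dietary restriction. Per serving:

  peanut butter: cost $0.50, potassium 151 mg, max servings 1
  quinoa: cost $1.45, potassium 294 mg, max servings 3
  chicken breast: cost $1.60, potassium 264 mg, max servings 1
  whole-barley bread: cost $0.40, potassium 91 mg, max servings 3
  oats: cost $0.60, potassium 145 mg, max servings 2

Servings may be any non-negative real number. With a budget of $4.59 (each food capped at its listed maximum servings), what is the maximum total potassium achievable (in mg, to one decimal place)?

Potassium per dollar: peanut butter 302, oats 241.7, whole-barley bread 227.5, quinoa 202.8, chicken breast 165.
Take 1 serving of peanut butter: spends $0.50, +151.0 mg potassium (running total 151.0 mg).
Take 2 servings of oats: spends $1.20, +290.0 mg potassium (running total 441.0 mg).
Take 3 servings of whole-barley bread: spends $1.20, +273.0 mg potassium (running total 714.0 mg).
Take 1.166 servings of quinoa: spends $1.69, +342.7 mg potassium (running total 1056.7 mg).
Greedy by best ratio exhausts the cost allowance optimally: 1056.7 mg.

1056.7 mg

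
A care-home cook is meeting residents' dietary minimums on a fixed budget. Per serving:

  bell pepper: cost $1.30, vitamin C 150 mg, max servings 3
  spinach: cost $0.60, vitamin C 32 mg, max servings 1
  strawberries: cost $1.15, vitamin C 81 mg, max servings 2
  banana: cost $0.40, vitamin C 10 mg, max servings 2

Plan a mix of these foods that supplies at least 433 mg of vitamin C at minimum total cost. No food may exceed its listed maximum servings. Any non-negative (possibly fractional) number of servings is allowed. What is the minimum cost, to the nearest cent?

Cost per mg of vitamin C: bell pepper $0.0087, strawberries $0.0142, spinach $0.0187, banana $0.0400.
Take 2.887 servings of bell pepper: +433.0 mg vitamin C for $3.75 (total $3.75, still need 0.0 mg).
Filling from the cheapest source first is optimal under one linear minimum: $3.75.

$3.75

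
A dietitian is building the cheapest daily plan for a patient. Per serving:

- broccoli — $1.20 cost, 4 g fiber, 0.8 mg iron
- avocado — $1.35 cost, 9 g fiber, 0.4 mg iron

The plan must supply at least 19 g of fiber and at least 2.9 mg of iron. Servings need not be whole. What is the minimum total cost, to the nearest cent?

$4.83

At the optimum either one food covers both requirements or two foods hit both targets exactly; no other combination can be cheaper.
broccoli only: max(19/4, 2.9/0.8) = 4.75 servings → $5.70.
avocado only: max(19/9, 2.9/0.4) = 7.25 servings → $9.79.
broccoli + avocado with both tight: 3.304 servings and 0.6429 servings → $4.83.
Cheapest feasible corner: $4.83.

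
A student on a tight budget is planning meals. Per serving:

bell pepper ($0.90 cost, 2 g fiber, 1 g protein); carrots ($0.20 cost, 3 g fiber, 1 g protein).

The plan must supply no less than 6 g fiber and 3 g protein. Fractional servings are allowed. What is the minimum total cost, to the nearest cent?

$0.60

With two linear requirements the optimum uses one or two foods; enumerate the corners.
bell pepper only: max(6/2, 3/1) = 3 servings → $2.70.
carrots only: max(6/3, 3/1) = 3 servings → $0.60.
bell pepper + carrots with both tight: 3 servings and 0 servings → $2.70.
So the least-cost plan costs $0.60.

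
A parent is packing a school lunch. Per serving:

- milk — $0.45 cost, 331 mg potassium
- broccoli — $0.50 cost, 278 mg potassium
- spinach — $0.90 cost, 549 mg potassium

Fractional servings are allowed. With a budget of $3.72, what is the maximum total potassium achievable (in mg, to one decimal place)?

Potassium per dollar: milk 735.6, spinach 610, broccoli 556.
With no serving limits, spend the whole cost allowance on milk: $3.72 / $0.45 × 331 mg = 2736.3 mg.

2736.3 mg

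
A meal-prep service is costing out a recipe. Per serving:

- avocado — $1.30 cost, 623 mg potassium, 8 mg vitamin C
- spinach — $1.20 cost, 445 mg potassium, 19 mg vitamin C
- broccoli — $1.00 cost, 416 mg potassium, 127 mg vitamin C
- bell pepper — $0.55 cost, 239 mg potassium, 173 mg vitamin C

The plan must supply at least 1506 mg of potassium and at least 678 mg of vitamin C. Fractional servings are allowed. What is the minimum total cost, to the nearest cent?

$3.34

avocado only: max(1506/623, 678/8) = 84.75 servings → $110.17.
spinach only: max(1506/445, 678/19) = 35.68 servings → $42.82.
broccoli only: max(1506/416, 678/127) = 5.339 servings → $5.34.
bell pepper only: max(1506/239, 678/173) = 6.301 servings → $3.47.
avocado + spinach with both targets exact would need a negative amount; discard.
avocado + broccoli: the both-tight solution has a negative serving — not a feasible corner.
avocado + bell pepper with both tight: 0.9304 servings and 3.876 servings → $3.34.
spinach + broccoli with both targets exact would need a negative amount; discard.
spinach + bell pepper with both tight: 1.36 servings and 3.77 servings → $3.70.
broccoli + bell pepper with both tight: 2.367 servings and 2.182 servings → $3.57.
Cheapest feasible corner: $3.34.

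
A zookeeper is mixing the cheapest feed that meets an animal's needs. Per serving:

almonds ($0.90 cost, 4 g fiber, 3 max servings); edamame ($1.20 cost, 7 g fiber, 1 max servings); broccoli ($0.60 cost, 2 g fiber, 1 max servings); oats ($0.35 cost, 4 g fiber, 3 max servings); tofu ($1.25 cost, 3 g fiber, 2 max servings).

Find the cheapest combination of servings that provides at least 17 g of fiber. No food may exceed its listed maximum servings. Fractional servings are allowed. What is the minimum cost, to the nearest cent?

$1.91

Cost per g of fiber: oats $0.0875, edamame $0.1714, almonds $0.2250, broccoli $0.3000, tofu $0.4167.
Take 3 servings of oats: +12.0 g fiber for $1.05 (total $1.05, still need 5.0 g).
Take 0.7143 servings of edamame: +5.0 g fiber for $0.86 (total $1.91, still need 0.0 g).
Greedy by cheapest-per-g is optimal for a single linear constraint, so the minimum cost is $1.91.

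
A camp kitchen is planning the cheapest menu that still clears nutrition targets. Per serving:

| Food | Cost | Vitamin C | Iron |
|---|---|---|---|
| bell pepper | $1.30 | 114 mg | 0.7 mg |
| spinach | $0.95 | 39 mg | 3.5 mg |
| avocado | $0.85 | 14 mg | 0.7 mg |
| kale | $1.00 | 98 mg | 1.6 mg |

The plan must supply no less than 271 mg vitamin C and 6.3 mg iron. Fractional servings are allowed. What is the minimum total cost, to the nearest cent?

$3.13

A basic optimal solution has at most two foods positive. Try each food alone and each pair with both targets met exactly.
bell pepper only: max(271/114, 6.3/0.7) = 9 servings → $11.70.
spinach only: max(271/39, 6.3/3.5) = 6.949 servings → $6.60.
avocado only: max(271/14, 6.3/0.7) = 19.36 servings → $16.45.
kale only: max(271/98, 6.3/1.6) = 3.938 servings → $3.94.
bell pepper + spinach with both tight: 1.891 servings and 1.422 servings → $3.81.
bell pepper + avocado with both tight: 1.45 servings and 7.55 servings → $8.30.
bell pepper + kale with both targets exact would need a negative amount; discard.
spinach + avocado: intersection lies outside the first quadrant.
spinach + kale with both tight: 0.655 servings and 2.505 servings → $3.13.
avocado + kale with both tight: 3.978 servings and 2.197 servings → $5.58.
So the least-cost plan costs $3.13.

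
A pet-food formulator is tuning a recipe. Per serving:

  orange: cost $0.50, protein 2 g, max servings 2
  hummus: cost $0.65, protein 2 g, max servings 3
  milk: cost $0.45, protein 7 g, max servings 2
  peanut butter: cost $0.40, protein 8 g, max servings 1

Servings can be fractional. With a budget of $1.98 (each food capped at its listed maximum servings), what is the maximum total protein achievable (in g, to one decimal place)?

Protein per dollar: peanut butter 20, milk 15.56, orange 4, hummus 3.077.
Take 1 serving of peanut butter: spends $0.40, +8.0 g protein (running total 8.0 g).
Take 2 servings of milk: spends $0.90, +14.0 g protein (running total 22.0 g).
Take 1.36 servings of orange: spends $0.68, +2.7 g protein (running total 24.7 g).
Filling greedily by protein-per-dollar is optimal for one linear limit, giving 24.7 g.

24.7 g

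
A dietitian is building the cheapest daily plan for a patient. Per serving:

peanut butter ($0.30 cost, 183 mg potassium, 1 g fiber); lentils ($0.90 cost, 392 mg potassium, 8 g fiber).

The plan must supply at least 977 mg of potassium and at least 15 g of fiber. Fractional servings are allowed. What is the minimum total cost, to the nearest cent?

With two linear requirements the optimum uses one or two foods; enumerate the corners.
peanut butter only: max(977/183, 15/1) = 15 servings → $4.50.
lentils only: max(977/392, 15/8) = 2.492 servings → $2.24.
peanut butter + lentils with both tight: 1.806 servings and 1.649 servings → $2.03.
The minimum over all feasible corners is $2.03.

$2.03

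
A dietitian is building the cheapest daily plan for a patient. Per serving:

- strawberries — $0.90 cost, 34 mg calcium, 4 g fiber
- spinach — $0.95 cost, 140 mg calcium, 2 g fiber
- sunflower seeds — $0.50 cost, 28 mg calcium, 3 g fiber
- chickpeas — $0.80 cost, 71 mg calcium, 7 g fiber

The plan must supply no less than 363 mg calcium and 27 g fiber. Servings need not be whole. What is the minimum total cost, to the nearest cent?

strawberries only: max(363/34, 27/4) = 10.68 servings → $9.61.
spinach only: max(363/140, 27/2) = 13.5 servings → $12.82.
sunflower seeds only: max(363/28, 27/3) = 12.96 servings → $6.48.
chickpeas only: max(363/71, 27/7) = 5.113 servings → $4.09.
strawberries + spinach with both tight: 6.207 servings and 1.085 servings → $6.62.
strawberries + sunflower seeds: intersection lies outside the first quadrant.
strawberries + chickpeas: intersection lies outside the first quadrant.
spinach + sunflower seeds with both tight: 0.9148 servings and 8.39 servings → $5.06.
spinach + chickpeas with both tight: 0.7446 servings and 3.644 servings → $3.62.
sunflower seeds + chickpeas: intersection lies outside the first quadrant.
The minimum over all feasible corners is $3.62.

$3.62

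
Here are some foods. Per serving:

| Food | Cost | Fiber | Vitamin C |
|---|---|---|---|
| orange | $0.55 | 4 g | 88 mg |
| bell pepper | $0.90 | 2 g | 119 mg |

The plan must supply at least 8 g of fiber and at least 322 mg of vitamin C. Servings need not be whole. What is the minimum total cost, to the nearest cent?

With two linear requirements the optimum uses one or two foods; enumerate the corners.
orange only: max(8/4, 322/88) = 3.659 servings → $2.01.
bell pepper only: max(8/2, 322/119) = 4 servings → $3.60.
orange + bell pepper with both tight: 1.027 servings and 1.947 servings → $2.32.
The minimum over all feasible corners is $2.01.

$2.01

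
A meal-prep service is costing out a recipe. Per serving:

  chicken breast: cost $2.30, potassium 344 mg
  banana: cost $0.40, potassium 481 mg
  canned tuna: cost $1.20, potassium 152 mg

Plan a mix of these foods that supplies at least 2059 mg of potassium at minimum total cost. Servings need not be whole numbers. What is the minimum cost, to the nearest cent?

Cost per mg of potassium: banana $0.0008, chicken breast $0.0067, canned tuna $0.0079.
With no serving limits, use only banana: 2059 mg / 481 mg = 4.281 servings × $0.40 = $1.71.

$1.71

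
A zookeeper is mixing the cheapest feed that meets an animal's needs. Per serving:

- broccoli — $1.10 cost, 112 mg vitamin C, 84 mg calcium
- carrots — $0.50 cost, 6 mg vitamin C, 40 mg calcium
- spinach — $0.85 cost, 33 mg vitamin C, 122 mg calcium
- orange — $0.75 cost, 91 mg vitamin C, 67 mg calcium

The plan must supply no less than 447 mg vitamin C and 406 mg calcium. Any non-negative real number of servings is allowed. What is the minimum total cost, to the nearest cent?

Check every corner: each single food scaled to meet both minima, and each pair solved so both constraints bind.
broccoli only: max(447/112, 406/84) = 4.833 servings → $5.32.
carrots only: max(447/6, 406/40) = 74.5 servings → $37.25.
spinach only: max(447/33, 406/122) = 13.55 servings → $11.51.
orange only: max(447/91, 406/67) = 6.06 servings → $4.54.
broccoli + carrots with both tight: 3.884 servings and 1.993 servings → $5.27.
broccoli + spinach with both tight: 3.777 servings and 0.7275 servings → $4.77.
broccoli + orange: intersection lies outside the first quadrant.
carrots + spinach: intersection lies outside the first quadrant.
carrots + orange with both tight: 2.161 servings and 4.77 servings → $4.66.
spinach + orange with both tight: 0.787 servings and 4.627 servings → $4.14.
Cheapest feasible corner: $4.14.

$4.14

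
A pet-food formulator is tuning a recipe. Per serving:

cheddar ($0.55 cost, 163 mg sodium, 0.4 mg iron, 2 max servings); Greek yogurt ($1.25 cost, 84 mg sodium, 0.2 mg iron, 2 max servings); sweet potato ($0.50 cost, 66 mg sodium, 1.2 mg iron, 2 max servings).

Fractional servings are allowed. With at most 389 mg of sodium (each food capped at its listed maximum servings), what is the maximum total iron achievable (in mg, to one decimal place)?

3.0 mg

Iron per mg sodium: sweet potato 0.01818, cheddar 0.002454, Greek yogurt 0.002381.
Take 2 servings of sweet potato: uses 132 mg sodium, +2.4 mg iron (running total 2.4 mg).
Take 1.577 servings of cheddar: uses 257 mg sodium, +0.6 mg iron (running total 3.0 mg).
Filling greedily by iron-per-mg sodium is optimal for one linear limit, giving 3.0 mg.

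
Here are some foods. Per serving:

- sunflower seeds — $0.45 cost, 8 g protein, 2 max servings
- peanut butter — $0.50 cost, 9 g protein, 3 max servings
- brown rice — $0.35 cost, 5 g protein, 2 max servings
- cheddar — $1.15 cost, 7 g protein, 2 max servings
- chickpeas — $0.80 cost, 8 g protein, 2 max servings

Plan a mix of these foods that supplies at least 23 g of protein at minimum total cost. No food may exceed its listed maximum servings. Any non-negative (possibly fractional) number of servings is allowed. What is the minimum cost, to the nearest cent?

$1.28

Cost per g of protein: peanut butter $0.0556, sunflower seeds $0.0563, brown rice $0.0700, chickpeas $0.1000, cheddar $0.1643.
Take 2.556 servings of peanut butter: +23.0 g protein for $1.28 (total $1.28, still need 0.0 g).
Greedy by cheapest-per-g is optimal for a single linear constraint, so the minimum cost is $1.28.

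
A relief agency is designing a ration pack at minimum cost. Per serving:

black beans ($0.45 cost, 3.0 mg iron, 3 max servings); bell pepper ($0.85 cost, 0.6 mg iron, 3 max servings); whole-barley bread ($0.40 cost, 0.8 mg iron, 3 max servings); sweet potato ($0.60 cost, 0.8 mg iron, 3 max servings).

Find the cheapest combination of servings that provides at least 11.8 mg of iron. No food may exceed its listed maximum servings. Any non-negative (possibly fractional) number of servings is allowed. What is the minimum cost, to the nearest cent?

Cost per mg of iron: black beans $0.1500, whole-barley bread $0.5000, sweet potato $0.7500, bell pepper $1.4167.
Take 3 servings of black beans: +9.0 mg iron for $1.35 (total $1.35, still need 2.8 mg).
Take 3 servings of whole-barley bread: +2.4 mg iron for $1.20 (total $2.55, still need 0.4 mg).
Take 0.5 servings of sweet potato: +0.4 mg iron for $0.30 (total $2.85, still need 0.0 mg).
Filling from the cheapest source first is optimal under one linear minimum: $2.85.

$2.85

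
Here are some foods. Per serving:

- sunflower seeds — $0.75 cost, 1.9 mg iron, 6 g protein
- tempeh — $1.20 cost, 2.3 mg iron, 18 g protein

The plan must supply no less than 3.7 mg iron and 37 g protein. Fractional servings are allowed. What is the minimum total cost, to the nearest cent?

$2.47

At the optimum either one food covers both requirements or two foods hit both targets exactly; no other combination can be cheaper.
sunflower seeds only: max(3.7/1.9, 37/6) = 6.167 servings → $4.62.
tempeh only: max(3.7/2.3, 37/18) = 2.056 servings → $2.47.
sunflower seeds + tempeh: the both-tight solution has a negative serving — not a feasible corner.
The minimum over all feasible corners is $2.47.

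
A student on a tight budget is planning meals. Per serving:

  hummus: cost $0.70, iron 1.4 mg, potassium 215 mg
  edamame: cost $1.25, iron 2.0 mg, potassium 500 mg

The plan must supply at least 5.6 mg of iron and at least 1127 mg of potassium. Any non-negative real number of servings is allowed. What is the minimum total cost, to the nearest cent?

$3.15

An LP optimum is at a vertex; with two nutrient constraints at most two foods are used. Check each candidate.
hummus only: max(5.6/1.4, 1127/215) = 5.242 servings → $3.67.
edamame only: max(5.6/2.0, 1127/500) = 2.8 servings → $3.50.
hummus + edamame with both tight: 2.022 servings and 1.384 servings → $3.15.
So the least-cost plan costs $3.15.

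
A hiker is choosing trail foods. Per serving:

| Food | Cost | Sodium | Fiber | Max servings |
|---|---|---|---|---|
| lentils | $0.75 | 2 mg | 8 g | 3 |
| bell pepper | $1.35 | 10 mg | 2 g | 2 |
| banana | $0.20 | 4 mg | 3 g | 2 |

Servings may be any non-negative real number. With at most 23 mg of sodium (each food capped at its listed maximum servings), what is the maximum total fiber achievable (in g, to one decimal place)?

31.8 g

Fiber per mg sodium: lentils 4, banana 0.75, bell pepper 0.2.
Take 3 servings of lentils: uses 6 mg sodium, +24.0 g fiber (running total 24.0 g).
Take 2 servings of banana: uses 8 mg sodium, +6.0 g fiber (running total 30.0 g).
Take 0.9 servings of bell pepper: uses 9 mg sodium, +1.8 g fiber (running total 31.8 g).
Greedy by best ratio exhausts the sodium allowance optimally: 31.8 g.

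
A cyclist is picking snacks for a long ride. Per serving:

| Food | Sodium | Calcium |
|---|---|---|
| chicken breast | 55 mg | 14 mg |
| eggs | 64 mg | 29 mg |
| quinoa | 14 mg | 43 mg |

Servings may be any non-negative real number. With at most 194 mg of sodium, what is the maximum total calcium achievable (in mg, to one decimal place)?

Calcium per mg sodium: quinoa 3.071, eggs 0.4531, chicken breast 0.2545.
With no serving limits, spend the whole sodium allowance on quinoa: 194 mg / 14 mg × 43 mg = 595.9 mg.

595.9 mg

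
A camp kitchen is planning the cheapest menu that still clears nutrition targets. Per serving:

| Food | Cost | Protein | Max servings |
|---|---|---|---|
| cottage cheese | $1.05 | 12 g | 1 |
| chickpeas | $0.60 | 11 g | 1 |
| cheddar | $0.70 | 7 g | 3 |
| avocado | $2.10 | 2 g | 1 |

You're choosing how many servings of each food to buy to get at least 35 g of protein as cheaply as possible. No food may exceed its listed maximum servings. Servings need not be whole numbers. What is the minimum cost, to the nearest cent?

Cost per g of protein: chickpeas $0.0545, cottage cheese $0.0875, cheddar $0.1000, avocado $1.0500.
Take 1 serving of chickpeas: +11.0 g protein for $0.60 (total $0.60, still need 24.0 g).
Take 1 serving of cottage cheese: +12.0 g protein for $1.05 (total $1.65, still need 12.0 g).
Take 1.714 servings of cheddar: +12.0 g protein for $1.20 (total $2.85, still need 0.0 g).
Greedy by cheapest-per-g is optimal for a single linear constraint, so the minimum cost is $2.85.

$2.85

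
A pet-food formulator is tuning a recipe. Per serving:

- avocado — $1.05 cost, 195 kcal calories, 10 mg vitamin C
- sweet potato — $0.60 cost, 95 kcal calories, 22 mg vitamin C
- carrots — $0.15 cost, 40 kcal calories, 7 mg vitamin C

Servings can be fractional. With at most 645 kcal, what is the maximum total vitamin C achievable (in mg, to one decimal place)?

Vitamin C per kcal: sweet potato 0.2316, carrots 0.175, avocado 0.05128.
With no serving limits, spend the whole calories allowance on sweet potato: 645 kcal / 95 kcal × 22 mg = 149.4 mg.

149.4 mg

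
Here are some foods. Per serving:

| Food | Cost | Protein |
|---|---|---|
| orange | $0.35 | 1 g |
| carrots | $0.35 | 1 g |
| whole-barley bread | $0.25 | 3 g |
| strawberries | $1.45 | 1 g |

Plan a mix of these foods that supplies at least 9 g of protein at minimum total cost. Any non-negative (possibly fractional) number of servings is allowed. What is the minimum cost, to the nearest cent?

$0.75

Cost per g of protein: whole-barley bread $0.0833, orange $0.3500, carrots $0.3500, strawberries $1.4500.
With no serving limits, use only whole-barley bread: 9 g / 3 g = 3 servings × $0.25 = $0.75.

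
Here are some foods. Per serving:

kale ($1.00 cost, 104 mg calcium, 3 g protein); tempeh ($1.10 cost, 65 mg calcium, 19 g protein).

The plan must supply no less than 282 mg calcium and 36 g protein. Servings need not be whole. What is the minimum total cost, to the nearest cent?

$3.48

Compare the cost at each extreme point of the feasible region.
kale only: max(282/104, 36/3) = 12 servings → $12.00.
tempeh only: max(282/65, 36/19) = 4.338 servings → $4.77.
kale + tempeh with both tight: 1.695 servings and 1.627 servings → $3.48.
Cheapest feasible corner: $3.48.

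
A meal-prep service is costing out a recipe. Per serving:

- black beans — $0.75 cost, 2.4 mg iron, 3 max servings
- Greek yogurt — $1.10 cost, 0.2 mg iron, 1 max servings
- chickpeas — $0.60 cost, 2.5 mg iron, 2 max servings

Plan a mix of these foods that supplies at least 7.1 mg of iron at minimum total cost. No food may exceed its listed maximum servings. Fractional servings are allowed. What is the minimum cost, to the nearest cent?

$1.86

Cost per mg of iron: chickpeas $0.2400, black beans $0.3125, Greek yogurt $5.5000.
Take 2 servings of chickpeas: +5.0 mg iron for $1.20 (total $1.20, still need 2.1 mg).
Take 0.875 servings of black beans: +2.1 mg iron for $0.66 (total $1.86, still need 0.0 mg).
Greedy by cheapest-per-mg is optimal for a single linear constraint, so the minimum cost is $1.86.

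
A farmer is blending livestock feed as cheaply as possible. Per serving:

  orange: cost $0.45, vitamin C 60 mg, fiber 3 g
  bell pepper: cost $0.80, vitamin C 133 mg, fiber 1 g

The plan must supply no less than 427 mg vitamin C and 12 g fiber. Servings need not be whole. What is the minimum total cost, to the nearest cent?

$2.88

At the optimum either one food covers both requirements or two foods hit both targets exactly; no other combination can be cheaper.
orange only: max(427/60, 12/3) = 7.117 servings → $3.20.
bell pepper only: max(427/133, 12/1) = 12 servings → $9.60.
orange + bell pepper with both tight: 3.448 servings and 1.655 servings → $2.88.
The minimum over all feasible corners is $2.88.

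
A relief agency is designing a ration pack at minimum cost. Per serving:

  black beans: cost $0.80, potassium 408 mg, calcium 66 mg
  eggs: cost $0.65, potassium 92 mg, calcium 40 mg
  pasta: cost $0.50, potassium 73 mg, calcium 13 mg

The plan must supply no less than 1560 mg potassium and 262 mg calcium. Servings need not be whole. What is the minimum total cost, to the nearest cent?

An LP optimum is at a vertex; with two nutrient constraints at most two foods are used. Check each candidate.
black beans only: max(1560/408, 262/66) = 3.97 servings → $3.18.
eggs only: max(1560/92, 262/40) = 16.96 servings → $11.02.
pasta only: max(1560/73, 262/13) = 21.37 servings → $10.68.
black beans + eggs with both tight: 3.737 servings and 0.3841 servings → $3.24.
black beans + pasta with both tight: 2.374 servings and 8.099 servings → $5.95.
eggs + pasta: intersection lies outside the first quadrant.
Cheapest feasible corner: $3.18.

$3.18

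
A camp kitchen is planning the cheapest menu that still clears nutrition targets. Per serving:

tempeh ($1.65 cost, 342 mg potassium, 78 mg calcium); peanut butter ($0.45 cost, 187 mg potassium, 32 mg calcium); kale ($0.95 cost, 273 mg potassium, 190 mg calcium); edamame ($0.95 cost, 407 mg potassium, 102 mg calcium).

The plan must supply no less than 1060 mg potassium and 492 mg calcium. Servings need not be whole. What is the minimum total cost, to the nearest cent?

Two binding constraints pin down two serving amounts, so the optimal mix uses at most two foods. The candidates are each food alone (scaled to the tighter of potassium/calcium) and each pair with both constraints tight.
tempeh only: max(1060/342, 492/78) = 6.308 servings → $10.41.
peanut butter only: max(1060/187, 492/32) = 15.38 servings → $6.92.
kale only: max(1060/273, 492/190) = 3.883 servings → $3.69.
edamame only: max(1060/407, 492/102) = 4.824 servings → $4.58.
tempeh + peanut butter: the both-tight solution has a negative serving — not a feasible corner.
tempeh + kale with both tight: 1.536 servings and 1.959 servings → $4.39.
tempeh + edamame: intersection lies outside the first quadrant.
peanut butter + kale with both tight: 2.504 servings and 2.168 servings → $3.19.
peanut butter + edamame: the both-tight solution has a negative serving — not a feasible corner.
kale + edamame with both tight: 1.862 servings and 1.356 servings → $3.06.
So the least-cost plan costs $3.06.

$3.06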